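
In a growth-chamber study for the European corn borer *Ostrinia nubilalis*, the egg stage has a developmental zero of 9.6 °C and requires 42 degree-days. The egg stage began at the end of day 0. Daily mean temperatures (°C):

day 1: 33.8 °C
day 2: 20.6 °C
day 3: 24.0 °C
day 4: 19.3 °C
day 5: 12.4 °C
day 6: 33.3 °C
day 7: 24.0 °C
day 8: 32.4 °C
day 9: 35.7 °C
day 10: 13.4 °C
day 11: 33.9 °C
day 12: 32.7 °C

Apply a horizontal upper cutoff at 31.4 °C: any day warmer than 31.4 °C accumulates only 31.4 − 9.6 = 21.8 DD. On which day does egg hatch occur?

Daily DD above 9.6 °C (capped at 21.8): 21.8, 11.0, 14.4, 9.7, 2.8, 21.8, 14.4, 21.8, 21.8, 3.8, 21.8, 21.8.
Cumulative: 21.8, 32.8, 47.2, 56.9, 59.7, 81.5, 95.9, 117.7, 139.5, 143.3, 165.1, 186.9.
The total first reaches 42 DD on day 3.

day 3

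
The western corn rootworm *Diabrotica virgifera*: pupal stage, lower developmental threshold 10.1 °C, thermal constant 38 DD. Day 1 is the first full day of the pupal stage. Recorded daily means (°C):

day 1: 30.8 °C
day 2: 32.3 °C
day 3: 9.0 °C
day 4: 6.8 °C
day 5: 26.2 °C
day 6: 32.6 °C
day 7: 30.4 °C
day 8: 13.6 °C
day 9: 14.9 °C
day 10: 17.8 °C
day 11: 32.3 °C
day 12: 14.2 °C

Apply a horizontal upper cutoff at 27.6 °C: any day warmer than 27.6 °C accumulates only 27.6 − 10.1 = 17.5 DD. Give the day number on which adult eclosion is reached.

Daily DD above 10.1 °C (capped at 17.5): 17.5, 17.5, 0.0, 0.0, 16.1, 17.5, 17.5, 3.5, 4.8, 7.7, 17.5, 4.1.
Cumulative: 17.5, 35.0, 35.0, 35.0, 51.1, 68.6, 86.1, 89.6, 94.4, 102.1, 119.6, 123.7.
The total first reaches 38 DD on day 5.

day 5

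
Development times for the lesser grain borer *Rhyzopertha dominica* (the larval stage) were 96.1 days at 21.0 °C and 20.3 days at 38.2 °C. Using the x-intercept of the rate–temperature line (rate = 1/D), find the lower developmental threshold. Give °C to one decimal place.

16.4 °C

Equal thermal constants: D₁(T₁ − T_b) = D₂(T₂ − T_b).
96.1·(21.0 − T_b) = 20.3·(38.2 − T_b)
T_b = (96.1·21.0 − 20.3·38.2) / (96.1 − 20.3) = 1242.64 / 75.8 = 16.394 °C ≈ 16.4 °C.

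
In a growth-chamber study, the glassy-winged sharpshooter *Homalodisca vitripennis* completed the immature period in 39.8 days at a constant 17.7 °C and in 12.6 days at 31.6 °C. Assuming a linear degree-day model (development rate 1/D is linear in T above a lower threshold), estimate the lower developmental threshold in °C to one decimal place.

Equal thermal constants: D₁(T₁ − T_b) = D₂(T₂ − T_b).
39.8·(17.7 − T_b) = 12.6·(31.6 − T_b)
T_b = (39.8·17.7 − 12.6·31.6) / (39.8 − 12.6) = 306.30 / 27.2 = 11.261 °C ≈ 11.3 °C.

11.3 °C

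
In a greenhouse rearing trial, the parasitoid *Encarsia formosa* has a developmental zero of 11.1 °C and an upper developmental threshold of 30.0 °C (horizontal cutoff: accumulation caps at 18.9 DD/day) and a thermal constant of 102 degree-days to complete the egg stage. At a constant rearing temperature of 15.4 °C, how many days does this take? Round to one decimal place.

23.7 days

Daily accumulation = 15.4 − 11.1 = 4.3 DD/day.
Duration = 102 / 4.3 = 23.721 ≈ 23.7 days.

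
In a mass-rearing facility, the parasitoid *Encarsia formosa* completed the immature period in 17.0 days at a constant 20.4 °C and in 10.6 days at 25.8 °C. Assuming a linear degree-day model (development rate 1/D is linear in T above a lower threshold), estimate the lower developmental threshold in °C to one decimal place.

Under the model K = D·(T − T_b), so D₁·(T₁ − T_b) = D₂·(T₂ − T_b).
17.0·(20.4 − T_b) = 10.6·(25.8 − T_b)
T_b = (17.0·20.4 − 10.6·25.8) / (17.0 − 10.6) = 73.32 / 6.4 = 11.456 °C ≈ 11.5 °C.

11.5 °C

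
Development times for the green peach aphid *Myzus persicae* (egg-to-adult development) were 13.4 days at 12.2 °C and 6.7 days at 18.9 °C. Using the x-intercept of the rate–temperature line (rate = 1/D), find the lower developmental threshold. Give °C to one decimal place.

Under the model K = D·(T − T_b), so D₁·(T₁ − T_b) = D₂·(T₂ − T_b).
13.4·(12.2 − T_b) = 6.7·(18.9 − T_b)
T_b = (13.4·12.2 − 6.7·18.9) / (13.4 − 6.7) = 36.85 / 6.7 = 5.500 °C ≈ 5.5 °C.

5.5 °C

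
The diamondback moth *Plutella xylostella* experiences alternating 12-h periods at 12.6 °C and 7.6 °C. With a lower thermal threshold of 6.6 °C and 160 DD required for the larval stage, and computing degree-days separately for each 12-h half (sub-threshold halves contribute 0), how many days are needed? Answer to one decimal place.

Day half: max(0, 12.6 − 6.6) × 0.5 = 6.0 × 0.5 = 3.00 DD.
Night half: max(0, 7.6 − 6.6) × 0.5 = 1.0 × 0.5 = 0.50 DD.
Per 24 h: 3.50 DD/day.
Duration = 160 / 3.50 = 45.714 ≈ 45.7 days.

45.7 days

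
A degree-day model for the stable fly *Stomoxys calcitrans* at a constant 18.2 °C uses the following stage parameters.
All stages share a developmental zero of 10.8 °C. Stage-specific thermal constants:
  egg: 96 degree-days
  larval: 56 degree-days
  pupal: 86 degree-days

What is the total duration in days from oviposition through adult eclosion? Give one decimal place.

Daily accumulation at 18.2 °C = 18.2 − 10.8 = 7.4 DD/day.
Total K = 96 + 56 + 86 = 238 DD.
Total duration = 238 / 7.4 = 32.162 ≈ 32.2 days.

32.2 days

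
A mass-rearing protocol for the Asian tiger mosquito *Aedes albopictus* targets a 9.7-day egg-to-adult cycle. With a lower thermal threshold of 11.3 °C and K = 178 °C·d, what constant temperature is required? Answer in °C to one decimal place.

Required daily accumulation = 178 / 9.7 = 18.351 DD/day.
T = T_base + 18.351 = 11.3 + 18.351 = 29.651 ≈ 29.7 °C.

29.7 °C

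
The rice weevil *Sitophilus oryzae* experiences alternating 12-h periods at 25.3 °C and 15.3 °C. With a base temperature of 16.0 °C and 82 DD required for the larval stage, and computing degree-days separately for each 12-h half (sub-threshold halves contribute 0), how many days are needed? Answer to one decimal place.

17.6 days

Day half: max(0, 25.3 − 16.0) × 0.5 = 9.3 × 0.5 = 4.65 DD.
Night half: max(0, 15.3 − 16.0) × 0.5 = 0.0 × 0.5 = 0.00 DD.
Per 24 h: 4.65 DD/day.
Duration = 82 / 4.65 = 17.634 ≈ 17.6 days.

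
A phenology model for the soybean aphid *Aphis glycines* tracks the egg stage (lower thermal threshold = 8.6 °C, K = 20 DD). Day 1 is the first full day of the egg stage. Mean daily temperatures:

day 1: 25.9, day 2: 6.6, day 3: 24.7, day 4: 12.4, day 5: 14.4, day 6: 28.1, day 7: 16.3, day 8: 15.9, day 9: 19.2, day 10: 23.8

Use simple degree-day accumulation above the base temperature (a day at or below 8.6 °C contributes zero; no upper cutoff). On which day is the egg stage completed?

Daily DD above 8.6 °C: 17.3, 0.0, 16.1, 3.8, 5.8, 19.5, 7.7, 7.3, 10.6, 15.2.
Cumulative: 17.3, 17.3, 33.4, 37.2, 43.0, 62.5, 70.2, 77.5, 88.1, 103.3.
The total first reaches 20 DD on day 3.

day 3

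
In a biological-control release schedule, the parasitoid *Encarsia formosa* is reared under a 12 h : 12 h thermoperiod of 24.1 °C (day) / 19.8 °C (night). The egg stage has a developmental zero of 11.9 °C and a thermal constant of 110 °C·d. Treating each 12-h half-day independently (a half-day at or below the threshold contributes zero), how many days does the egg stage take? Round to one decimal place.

Day half: max(0, 24.1 − 11.9) × 0.5 = 12.2 × 0.5 = 6.10 DD.
Night half: max(0, 19.8 − 11.9) × 0.5 = 7.9 × 0.5 = 3.95 DD.
Per 24 h: 10.05 DD/day.
Duration = 110 / 10.05 = 10.945 ≈ 10.9 days.

10.9 days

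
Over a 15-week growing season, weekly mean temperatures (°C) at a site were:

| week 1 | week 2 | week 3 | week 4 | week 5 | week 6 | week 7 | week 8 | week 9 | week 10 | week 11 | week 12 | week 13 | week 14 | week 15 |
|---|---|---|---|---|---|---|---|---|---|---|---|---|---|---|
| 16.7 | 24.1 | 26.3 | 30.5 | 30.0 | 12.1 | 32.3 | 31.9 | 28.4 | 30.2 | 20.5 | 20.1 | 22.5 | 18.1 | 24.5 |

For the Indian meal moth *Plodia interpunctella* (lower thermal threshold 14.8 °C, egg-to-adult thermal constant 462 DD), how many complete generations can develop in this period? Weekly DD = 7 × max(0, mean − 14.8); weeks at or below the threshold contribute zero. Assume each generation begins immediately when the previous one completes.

Weekly DD (7 × max(0, T̄ − 14.8)): 13.3, 65.1, 80.5, 109.9, 106.4, 0.0, 122.5, 119.7, 95.2, 107.8, 39.9, 37.1, 53.9, 23.1, 67.9.
Season total = 1042.3 DD.
Complete generations = ⌊1042.3 / 462⌋ = 2.

2 generations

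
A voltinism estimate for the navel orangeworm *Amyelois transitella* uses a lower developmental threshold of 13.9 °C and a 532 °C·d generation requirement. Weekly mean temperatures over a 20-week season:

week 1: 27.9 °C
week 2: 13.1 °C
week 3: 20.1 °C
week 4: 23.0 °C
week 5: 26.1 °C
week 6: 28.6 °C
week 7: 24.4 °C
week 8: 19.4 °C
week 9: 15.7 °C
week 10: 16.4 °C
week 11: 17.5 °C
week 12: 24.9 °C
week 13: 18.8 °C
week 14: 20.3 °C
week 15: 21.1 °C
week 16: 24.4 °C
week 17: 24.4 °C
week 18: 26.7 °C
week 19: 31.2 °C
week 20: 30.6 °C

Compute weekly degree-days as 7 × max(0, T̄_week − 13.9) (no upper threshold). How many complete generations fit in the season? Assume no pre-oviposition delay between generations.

2 generations

Weekly DD (7 × max(0, T̄ − 13.9)): 98.0, 0.0, 43.4, 63.7, 85.4, 102.9, 73.5, 38.5, 12.6, 17.5, 25.2, 77.0, 34.3, 44.8, 50.4, 73.5, 73.5, 89.6, 121.1, 116.9.
Season total = 1241.8 DD.
Complete generations = ⌊1241.8 / 532⌋ = 2.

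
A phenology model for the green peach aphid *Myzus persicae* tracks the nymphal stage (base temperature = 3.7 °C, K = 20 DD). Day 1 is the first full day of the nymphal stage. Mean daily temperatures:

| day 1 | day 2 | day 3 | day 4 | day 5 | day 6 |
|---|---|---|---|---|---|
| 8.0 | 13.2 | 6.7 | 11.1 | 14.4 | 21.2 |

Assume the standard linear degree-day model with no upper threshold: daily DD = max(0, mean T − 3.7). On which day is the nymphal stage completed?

Daily DD above 3.7 °C: 4.3, 9.5, 3.0, 7.4, 10.7, 17.5.
Cumulative: 4.3, 13.8, 16.8, 24.2, 34.9, 52.4.
The total first reaches 20 DD on day 4.

day 4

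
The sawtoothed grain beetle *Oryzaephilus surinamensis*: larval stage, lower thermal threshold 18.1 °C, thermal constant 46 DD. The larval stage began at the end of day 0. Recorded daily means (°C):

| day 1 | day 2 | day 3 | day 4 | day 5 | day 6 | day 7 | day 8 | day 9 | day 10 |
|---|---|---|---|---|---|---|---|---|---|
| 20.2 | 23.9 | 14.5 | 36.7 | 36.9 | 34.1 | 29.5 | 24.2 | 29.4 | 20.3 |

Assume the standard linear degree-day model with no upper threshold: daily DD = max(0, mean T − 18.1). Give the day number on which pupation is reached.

day 6

Daily DD above 18.1 °C: 2.1, 5.8, 0.0, 18.6, 18.8, 16.0, 11.4, 6.1, 11.3, 2.2.
Cumulative: 2.1, 7.9, 7.9, 26.5, 45.3, 61.3, 72.7, 78.8, 90.1, 92.3.
The total first reaches 46 DD on day 6.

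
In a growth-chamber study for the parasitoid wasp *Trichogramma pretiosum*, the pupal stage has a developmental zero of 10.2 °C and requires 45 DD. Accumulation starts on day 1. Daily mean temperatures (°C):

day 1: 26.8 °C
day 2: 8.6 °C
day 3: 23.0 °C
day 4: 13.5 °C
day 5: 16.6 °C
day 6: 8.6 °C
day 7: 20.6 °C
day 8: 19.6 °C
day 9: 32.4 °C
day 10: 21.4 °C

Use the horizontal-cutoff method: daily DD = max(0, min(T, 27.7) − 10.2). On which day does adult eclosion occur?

Daily DD above 10.2 °C (capped at 17.5): 16.6, 0.0, 12.8, 3.3, 6.4, 0.0, 10.4, 9.4, 17.5, 11.2.
Cumulative: 16.6, 16.6, 29.4, 32.7, 39.1, 39.1, 49.5, 58.9, 76.4, 87.6.
The total first reaches 45 DD on day 7.

day 7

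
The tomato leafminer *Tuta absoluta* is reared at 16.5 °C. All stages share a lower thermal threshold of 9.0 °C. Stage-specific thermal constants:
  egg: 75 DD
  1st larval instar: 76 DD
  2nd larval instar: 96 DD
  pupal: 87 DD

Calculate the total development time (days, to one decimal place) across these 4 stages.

Daily accumulation at 16.5 °C = 16.5 − 9.0 = 7.5 DD/day.
Total K = 75 + 76 + 96 + 87 = 334 DD.
Total duration = 334 / 7.5 = 44.533 ≈ 44.5 days.

44.5 days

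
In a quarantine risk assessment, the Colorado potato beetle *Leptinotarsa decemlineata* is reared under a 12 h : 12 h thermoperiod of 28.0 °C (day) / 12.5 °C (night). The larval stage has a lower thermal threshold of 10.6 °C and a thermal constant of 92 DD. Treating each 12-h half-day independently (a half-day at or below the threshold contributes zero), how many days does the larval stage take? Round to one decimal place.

9.5 days

Day half: max(0, 28.0 − 10.6) × 0.5 = 17.4 × 0.5 = 8.70 DD.
Night half: max(0, 12.5 − 10.6) × 0.5 = 1.9 × 0.5 = 0.95 DD.
Per 24 h: 9.65 DD/day.
Duration = 92 / 9.65 = 9.534 ≈ 9.5 days.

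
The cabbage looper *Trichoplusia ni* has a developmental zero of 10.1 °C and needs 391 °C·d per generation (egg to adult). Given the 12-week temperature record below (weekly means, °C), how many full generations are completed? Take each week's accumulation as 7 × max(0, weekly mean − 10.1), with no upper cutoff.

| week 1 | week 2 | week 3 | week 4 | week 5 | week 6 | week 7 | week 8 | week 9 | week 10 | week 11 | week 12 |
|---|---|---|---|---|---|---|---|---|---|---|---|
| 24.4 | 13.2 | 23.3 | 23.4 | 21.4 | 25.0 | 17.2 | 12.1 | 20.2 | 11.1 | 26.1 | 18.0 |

2 generations

Weekly DD (7 × max(0, T̄ − 10.1)): 100.1, 21.7, 92.4, 93.1, 79.1, 104.3, 49.7, 14.0, 70.7, 7.0, 112.0, 55.3.
Season total = 799.4 DD.
Complete generations = ⌊799.4 / 391⌋ = 2.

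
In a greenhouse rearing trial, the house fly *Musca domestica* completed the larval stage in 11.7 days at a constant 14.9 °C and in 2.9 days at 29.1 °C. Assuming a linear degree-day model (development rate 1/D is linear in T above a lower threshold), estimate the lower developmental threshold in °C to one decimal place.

10.2 °C

Equal thermal constants: D₁(T₁ − T_b) = D₂(T₂ − T_b).
11.7·(14.9 − T_b) = 2.9·(29.1 − T_b)
T_b = (11.7·14.9 − 2.9·29.1) / (11.7 − 2.9) = 89.94 / 8.8 = 10.220 °C ≈ 10.2 °C.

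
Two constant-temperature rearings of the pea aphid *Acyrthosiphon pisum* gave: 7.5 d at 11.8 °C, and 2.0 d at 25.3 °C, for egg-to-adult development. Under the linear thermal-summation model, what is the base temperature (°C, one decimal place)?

Under the model K = D·(T − T_b), so D₁·(T₁ − T_b) = D₂·(T₂ − T_b).
7.5·(11.8 − T_b) = 2.0·(25.3 − T_b)
T_b = (7.5·11.8 − 2.0·25.3) / (7.5 − 2.0) = 37.90 / 5.5 = 6.891 °C ≈ 6.9 °C.

6.9 °C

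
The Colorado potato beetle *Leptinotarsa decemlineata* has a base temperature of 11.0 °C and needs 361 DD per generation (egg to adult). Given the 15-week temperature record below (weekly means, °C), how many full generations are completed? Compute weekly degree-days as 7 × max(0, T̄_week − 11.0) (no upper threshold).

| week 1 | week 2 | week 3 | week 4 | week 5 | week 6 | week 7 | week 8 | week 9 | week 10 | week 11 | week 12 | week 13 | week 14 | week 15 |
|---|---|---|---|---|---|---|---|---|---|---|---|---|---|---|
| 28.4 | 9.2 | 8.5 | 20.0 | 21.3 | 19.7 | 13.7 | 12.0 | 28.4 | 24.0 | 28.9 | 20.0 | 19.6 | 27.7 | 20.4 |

Weekly DD (7 × max(0, T̄ − 11.0)): 121.8, 0.0, 0.0, 63.0, 72.1, 60.9, 18.9, 7.0, 121.8, 91.0, 125.3, 63.0, 60.2, 116.9, 65.8.
Season total = 987.7 DD.
Complete generations = ⌊987.7 / 361⌋ = 2.

2 generations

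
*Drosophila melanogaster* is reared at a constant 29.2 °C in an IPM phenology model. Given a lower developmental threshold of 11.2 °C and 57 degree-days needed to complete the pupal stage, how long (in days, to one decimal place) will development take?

Daily accumulation = 29.2 − 11.2 = 18.0 DD/day.
Duration = 57 / 18.0 = 3.167 ≈ 3.2 days.

3.2 days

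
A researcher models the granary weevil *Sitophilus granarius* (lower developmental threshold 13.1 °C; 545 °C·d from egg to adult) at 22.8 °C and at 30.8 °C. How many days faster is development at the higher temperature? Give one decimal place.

At 22.8 °C: 545 / (22.8 − 13.1) = 545 / 9.7 = 56.186 d.
At 30.8 °C: 545 / (30.8 − 13.1) = 545 / 17.7 = 30.791 d.
Difference = |56.186 − 30.791| = 25.395 ≈ 25.4 days.

25.4 days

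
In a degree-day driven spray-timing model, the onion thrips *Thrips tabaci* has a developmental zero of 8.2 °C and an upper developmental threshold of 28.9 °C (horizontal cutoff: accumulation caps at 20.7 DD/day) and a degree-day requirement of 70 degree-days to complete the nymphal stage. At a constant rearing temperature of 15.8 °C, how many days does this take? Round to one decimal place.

9.2 days

Daily accumulation = 15.8 − 8.2 = 7.6 DD/day.
Duration = 70 / 7.6 = 9.211 ≈ 9.2 days.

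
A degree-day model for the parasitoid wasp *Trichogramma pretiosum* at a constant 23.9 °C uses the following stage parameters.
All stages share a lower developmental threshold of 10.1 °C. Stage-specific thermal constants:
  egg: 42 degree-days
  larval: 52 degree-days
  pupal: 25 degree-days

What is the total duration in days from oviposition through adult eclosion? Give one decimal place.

8.6 days

Daily accumulation at 23.9 °C = 23.9 − 10.1 = 13.8 DD/day.
Total K = 42 + 52 + 25 = 119 DD.
Total duration = 119 / 13.8 = 8.623 ≈ 8.6 days.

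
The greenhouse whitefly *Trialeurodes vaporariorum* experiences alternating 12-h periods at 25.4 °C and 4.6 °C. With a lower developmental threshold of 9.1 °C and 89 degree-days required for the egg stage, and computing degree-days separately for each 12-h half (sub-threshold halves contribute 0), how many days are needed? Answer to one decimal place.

Day half: max(0, 25.4 − 9.1) × 0.5 = 16.3 × 0.5 = 8.15 DD.
Night half: max(0, 4.6 − 9.1) × 0.5 = 0.0 × 0.5 = 0.00 DD.
Per 24 h: 8.15 DD/day.
Duration = 89 / 8.15 = 10.920 ≈ 10.9 days.

10.9 days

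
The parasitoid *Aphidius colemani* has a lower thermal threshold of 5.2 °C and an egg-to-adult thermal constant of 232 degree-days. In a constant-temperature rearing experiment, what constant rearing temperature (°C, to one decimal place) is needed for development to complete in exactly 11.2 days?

25.9 °C

Required daily accumulation = 232 / 11.2 = 20.714 DD/day.
T = T_base + 20.714 = 5.2 + 20.714 = 25.914 ≈ 25.9 °C.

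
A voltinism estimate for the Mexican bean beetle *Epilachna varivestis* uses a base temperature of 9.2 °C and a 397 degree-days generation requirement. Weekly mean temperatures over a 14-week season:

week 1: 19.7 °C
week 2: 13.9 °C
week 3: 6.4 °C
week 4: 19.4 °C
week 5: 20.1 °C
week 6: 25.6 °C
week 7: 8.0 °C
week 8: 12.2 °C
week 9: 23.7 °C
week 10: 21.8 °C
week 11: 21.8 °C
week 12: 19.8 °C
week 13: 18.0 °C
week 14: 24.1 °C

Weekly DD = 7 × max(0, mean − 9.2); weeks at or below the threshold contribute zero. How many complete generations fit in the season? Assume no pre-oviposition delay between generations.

2 generations

Weekly DD (7 × max(0, T̄ − 9.2)): 73.5, 32.9, 0.0, 71.4, 76.3, 114.8, 0.0, 21.0, 101.5, 88.2, 88.2, 74.2, 61.6, 104.3.
Season total = 907.9 DD.
Complete generations = ⌊907.9 / 397⌋ = 2.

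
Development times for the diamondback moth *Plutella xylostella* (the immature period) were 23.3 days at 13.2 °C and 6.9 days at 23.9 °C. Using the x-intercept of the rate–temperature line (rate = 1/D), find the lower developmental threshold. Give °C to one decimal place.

8.7 °C

Equal thermal constants: D₁(T₁ − T_b) = D₂(T₂ − T_b).
23.3·(13.2 − T_b) = 6.9·(23.9 − T_b)
T_b = (23.3·13.2 − 6.9·23.9) / (23.3 − 6.9) = 142.65 / 16.4 = 8.698 °C ≈ 8.7 °C.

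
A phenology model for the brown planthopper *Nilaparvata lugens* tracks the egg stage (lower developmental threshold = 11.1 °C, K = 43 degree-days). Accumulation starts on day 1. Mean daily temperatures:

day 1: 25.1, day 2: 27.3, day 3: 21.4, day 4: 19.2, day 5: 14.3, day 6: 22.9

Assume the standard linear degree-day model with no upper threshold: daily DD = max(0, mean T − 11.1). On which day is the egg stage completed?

day 4

Daily DD above 11.1 °C: 14.0, 16.2, 10.3, 8.1, 3.2, 11.8.
Cumulative: 14.0, 30.2, 40.5, 48.6, 51.8, 63.6.
The total first reaches 43 DD on day 4.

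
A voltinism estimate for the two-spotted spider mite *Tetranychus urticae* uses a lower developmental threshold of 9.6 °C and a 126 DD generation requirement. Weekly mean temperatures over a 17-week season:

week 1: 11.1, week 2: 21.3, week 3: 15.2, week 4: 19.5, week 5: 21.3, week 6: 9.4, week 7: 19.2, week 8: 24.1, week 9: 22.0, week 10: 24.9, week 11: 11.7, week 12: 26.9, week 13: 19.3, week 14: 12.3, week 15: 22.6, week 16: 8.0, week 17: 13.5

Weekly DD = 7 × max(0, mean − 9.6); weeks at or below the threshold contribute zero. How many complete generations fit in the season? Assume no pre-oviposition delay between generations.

7 generations

Weekly DD (7 × max(0, T̄ − 9.6)): 10.5, 81.9, 39.2, 69.3, 81.9, 0.0, 67.2, 101.5, 86.8, 107.1, 14.7, 121.1, 67.9, 18.9, 91.0, 0.0, 27.3.
Season total = 986.3 DD.
Complete generations = ⌊986.3 / 126⌋ = 7.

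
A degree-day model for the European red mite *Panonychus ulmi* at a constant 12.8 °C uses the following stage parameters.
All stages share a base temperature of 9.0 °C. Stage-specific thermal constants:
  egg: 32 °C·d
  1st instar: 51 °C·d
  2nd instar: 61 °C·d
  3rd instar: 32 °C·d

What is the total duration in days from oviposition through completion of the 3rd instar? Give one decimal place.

Daily accumulation at 12.8 °C = 12.8 − 9.0 = 3.8 DD/day.
Total K = 32 + 51 + 61 + 32 = 176 DD.
Total duration = 176 / 3.8 = 46.316 ≈ 46.3 days.

46.3 days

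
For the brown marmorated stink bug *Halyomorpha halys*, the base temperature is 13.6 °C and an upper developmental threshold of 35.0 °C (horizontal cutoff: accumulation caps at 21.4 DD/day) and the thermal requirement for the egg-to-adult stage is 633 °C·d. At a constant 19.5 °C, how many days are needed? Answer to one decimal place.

107.3 days

Daily accumulation = 19.5 − 13.6 = 5.9 DD/day.
Duration = 633 / 5.9 = 107.288 ≈ 107.3 days.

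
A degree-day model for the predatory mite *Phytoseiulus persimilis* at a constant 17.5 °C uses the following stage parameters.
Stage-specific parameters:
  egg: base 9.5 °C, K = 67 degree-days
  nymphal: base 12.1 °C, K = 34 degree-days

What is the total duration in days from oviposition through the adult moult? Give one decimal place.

egg: 67 / (17.5 − 9.5) = 67 / 8.0 = 8.375 d.
nymphal: 34 / (17.5 − 12.1) = 34 / 5.4 = 6.296 d.
Sum = 14.671 ≈ 14.7 days.

14.7 days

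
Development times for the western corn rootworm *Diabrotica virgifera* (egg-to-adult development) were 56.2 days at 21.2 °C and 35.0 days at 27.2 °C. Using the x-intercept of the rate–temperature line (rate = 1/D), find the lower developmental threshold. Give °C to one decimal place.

Linear rate model ⇒ the product D·(T − T_b) is constant across temperatures.
56.2·(21.2 − T_b) = 35.0·(27.2 − T_b)
T_b = (56.2·21.2 − 35.0·27.2) / (56.2 − 35.0) = 239.44 / 21.2 = 11.294 °C ≈ 11.3 °C.

11.3 °C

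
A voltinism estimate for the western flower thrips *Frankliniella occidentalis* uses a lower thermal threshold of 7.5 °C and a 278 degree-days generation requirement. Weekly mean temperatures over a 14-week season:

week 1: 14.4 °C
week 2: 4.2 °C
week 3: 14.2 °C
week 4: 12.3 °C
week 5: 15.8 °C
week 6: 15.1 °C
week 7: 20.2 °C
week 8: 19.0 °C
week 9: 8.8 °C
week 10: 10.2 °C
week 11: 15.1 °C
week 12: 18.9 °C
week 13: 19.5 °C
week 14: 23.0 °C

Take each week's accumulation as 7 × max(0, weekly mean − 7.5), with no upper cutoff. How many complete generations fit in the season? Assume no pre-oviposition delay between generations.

2 generations

Weekly DD (7 × max(0, T̄ − 7.5)): 48.3, 0.0, 46.9, 33.6, 58.1, 53.2, 88.9, 80.5, 9.1, 18.9, 53.2, 79.8, 84.0, 108.5.
Season total = 763.0 DD.
Complete generations = ⌊763.0 / 278⌋ = 2.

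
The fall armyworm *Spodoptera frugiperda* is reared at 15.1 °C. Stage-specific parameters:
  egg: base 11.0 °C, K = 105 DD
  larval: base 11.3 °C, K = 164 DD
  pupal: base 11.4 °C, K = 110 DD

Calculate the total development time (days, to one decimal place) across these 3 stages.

98.5 days

egg: 105 / (15.1 − 11.0) = 105 / 4.1 = 25.610 d.
larval: 164 / (15.1 − 11.3) = 164 / 3.8 = 43.158 d.
pupal: 110 / (15.1 − 11.4) = 110 / 3.7 = 29.730 d.
Sum = 98.497 ≈ 98.5 days.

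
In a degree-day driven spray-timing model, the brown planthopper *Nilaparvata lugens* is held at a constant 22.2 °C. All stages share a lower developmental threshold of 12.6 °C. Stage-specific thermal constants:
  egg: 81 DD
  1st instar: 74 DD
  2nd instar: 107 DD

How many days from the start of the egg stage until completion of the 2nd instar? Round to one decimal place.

Daily accumulation at 22.2 °C = 22.2 − 12.6 = 9.6 DD/day.
Total K = 81 + 74 + 107 = 262 DD.
Total duration = 262 / 9.6 = 27.292 ≈ 27.3 days.

27.3 days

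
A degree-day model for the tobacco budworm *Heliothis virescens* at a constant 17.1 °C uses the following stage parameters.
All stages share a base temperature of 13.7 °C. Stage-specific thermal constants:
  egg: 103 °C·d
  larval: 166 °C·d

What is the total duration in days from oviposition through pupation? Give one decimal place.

Daily accumulation at 17.1 °C = 17.1 − 13.7 = 3.4 DD/day.
Total K = 103 + 166 = 269 DD.
Total duration = 269 / 3.4 = 79.118 ≈ 79.1 days.

79.1 days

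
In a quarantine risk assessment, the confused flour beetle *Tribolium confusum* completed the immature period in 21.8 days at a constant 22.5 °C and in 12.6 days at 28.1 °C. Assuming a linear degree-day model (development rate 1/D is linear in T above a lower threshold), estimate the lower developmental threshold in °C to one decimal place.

14.8 °C

Linear rate model ⇒ the product D·(T − T_b) is constant across temperatures.
21.8·(22.5 − T_b) = 12.6·(28.1 − T_b)
T_b = (21.8·22.5 − 12.6·28.1) / (21.8 − 12.6) = 136.44 / 9.2 = 14.830 °C ≈ 14.8 °C.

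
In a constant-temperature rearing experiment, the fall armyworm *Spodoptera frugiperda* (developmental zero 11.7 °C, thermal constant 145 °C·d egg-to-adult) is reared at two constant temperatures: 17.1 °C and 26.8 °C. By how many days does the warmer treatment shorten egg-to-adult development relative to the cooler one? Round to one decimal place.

At 17.1 °C: 145 / (17.1 − 11.7) = 145 / 5.4 = 26.852 d.
At 26.8 °C: 145 / (26.8 − 11.7) = 145 / 15.1 = 9.603 d.
Difference = |26.852 − 9.603| = 17.249 ≈ 17.2 days.

17.2 days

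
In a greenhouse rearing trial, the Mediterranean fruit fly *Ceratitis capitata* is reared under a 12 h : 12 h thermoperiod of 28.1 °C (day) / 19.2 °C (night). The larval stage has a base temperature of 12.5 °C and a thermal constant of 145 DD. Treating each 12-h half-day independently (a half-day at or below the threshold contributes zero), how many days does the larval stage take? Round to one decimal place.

13.0 days

Day half: max(0, 28.1 − 12.5) × 0.5 = 15.6 × 0.5 = 7.80 DD.
Night half: max(0, 19.2 − 12.5) × 0.5 = 6.7 × 0.5 = 3.35 DD.
Per 24 h: 11.15 DD/day.
Duration = 145 / 11.15 = 13.004 ≈ 13.0 days.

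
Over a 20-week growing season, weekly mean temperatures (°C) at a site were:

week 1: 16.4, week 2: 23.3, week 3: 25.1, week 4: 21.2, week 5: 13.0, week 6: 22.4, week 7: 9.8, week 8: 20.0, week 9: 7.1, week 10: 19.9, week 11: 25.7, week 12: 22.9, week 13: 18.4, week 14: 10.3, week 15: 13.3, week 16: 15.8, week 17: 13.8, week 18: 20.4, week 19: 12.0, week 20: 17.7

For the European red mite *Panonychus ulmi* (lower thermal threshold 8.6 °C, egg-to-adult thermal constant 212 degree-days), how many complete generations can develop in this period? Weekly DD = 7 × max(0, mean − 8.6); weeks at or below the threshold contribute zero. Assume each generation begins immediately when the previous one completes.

5 generations

Weekly DD (7 × max(0, T̄ − 8.6)): 54.6, 102.9, 115.5, 88.2, 30.8, 96.6, 8.4, 79.8, 0.0, 79.1, 119.7, 100.1, 68.6, 11.9, 32.9, 50.4, 36.4, 82.6, 23.8, 63.7.
Season total = 1246.0 DD.
Complete generations = ⌊1246.0 / 212⌋ = 5.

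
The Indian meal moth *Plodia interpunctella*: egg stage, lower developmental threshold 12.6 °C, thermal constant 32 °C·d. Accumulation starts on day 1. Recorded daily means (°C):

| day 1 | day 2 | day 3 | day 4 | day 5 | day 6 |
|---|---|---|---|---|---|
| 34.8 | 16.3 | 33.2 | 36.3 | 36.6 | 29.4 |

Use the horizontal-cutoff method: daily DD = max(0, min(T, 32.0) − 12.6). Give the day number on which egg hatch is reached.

day 3

Daily DD above 12.6 °C (capped at 19.4): 19.4, 3.7, 19.4, 19.4, 19.4, 16.8.
Cumulative: 19.4, 23.1, 42.5, 61.9, 81.3, 98.1.
The total first reaches 32 DD on day 3.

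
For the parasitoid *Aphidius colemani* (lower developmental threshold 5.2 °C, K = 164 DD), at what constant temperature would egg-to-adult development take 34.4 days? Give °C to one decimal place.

Required daily accumulation = 164 / 34.4 = 4.767 DD/day.
T = T_base + 4.767 = 5.2 + 4.767 = 9.967 ≈ 10.0 °C.

10.0 °C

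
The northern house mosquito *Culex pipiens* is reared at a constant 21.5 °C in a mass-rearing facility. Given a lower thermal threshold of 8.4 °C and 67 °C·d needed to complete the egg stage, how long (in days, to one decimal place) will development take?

Daily accumulation = 21.5 − 8.4 = 13.1 DD/day.
Duration = 67 / 13.1 = 5.115 ≈ 5.1 days.

5.1 days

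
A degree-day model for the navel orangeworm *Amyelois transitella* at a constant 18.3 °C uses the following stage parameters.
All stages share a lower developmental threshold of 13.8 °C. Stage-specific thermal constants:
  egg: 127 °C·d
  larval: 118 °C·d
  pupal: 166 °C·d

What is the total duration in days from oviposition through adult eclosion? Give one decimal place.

Daily accumulation at 18.3 °C = 18.3 − 13.8 = 4.5 DD/day.
Total K = 127 + 118 + 166 = 411 DD.
Total duration = 411 / 4.5 = 91.333 ≈ 91.3 days.

91.3 days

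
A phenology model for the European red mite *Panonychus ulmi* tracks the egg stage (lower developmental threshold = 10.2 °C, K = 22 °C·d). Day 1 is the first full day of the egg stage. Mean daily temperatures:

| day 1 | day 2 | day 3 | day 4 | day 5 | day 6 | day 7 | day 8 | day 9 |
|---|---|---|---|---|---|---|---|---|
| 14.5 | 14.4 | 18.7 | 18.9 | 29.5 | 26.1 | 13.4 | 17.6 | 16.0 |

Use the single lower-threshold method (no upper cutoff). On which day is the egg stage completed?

day 4

Daily DD above 10.2 °C: 4.3, 4.2, 8.5, 8.7, 19.3, 15.9, 3.2, 7.4, 5.8.
Cumulative: 4.3, 8.5, 17.0, 25.7, 45.0, 60.9, 64.1, 71.5, 77.3.
The total first reaches 22 DD on day 4.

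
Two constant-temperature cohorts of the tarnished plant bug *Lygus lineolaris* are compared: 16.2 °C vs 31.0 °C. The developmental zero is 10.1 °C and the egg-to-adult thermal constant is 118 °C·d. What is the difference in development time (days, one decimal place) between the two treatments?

13.7 days

At 16.2 °C: 118 / (16.2 − 10.1) = 118 / 6.1 = 19.344 d.
At 31.0 °C: 118 / (31.0 − 10.1) = 118 / 20.9 = 5.646 d.
Difference = |19.344 − 5.646| = 13.698 ≈ 13.7 days.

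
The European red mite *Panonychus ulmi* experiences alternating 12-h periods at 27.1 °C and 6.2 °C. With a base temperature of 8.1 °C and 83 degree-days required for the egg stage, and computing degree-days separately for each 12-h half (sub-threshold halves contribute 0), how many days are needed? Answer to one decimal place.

Day half: max(0, 27.1 − 8.1) × 0.5 = 19.0 × 0.5 = 9.50 DD.
Night half: max(0, 6.2 − 8.1) × 0.5 = 0.0 × 0.5 = 0.00 DD.
Per 24 h: 9.50 DD/day.
Duration = 83 / 9.50 = 8.737 ≈ 8.7 days.

8.7 days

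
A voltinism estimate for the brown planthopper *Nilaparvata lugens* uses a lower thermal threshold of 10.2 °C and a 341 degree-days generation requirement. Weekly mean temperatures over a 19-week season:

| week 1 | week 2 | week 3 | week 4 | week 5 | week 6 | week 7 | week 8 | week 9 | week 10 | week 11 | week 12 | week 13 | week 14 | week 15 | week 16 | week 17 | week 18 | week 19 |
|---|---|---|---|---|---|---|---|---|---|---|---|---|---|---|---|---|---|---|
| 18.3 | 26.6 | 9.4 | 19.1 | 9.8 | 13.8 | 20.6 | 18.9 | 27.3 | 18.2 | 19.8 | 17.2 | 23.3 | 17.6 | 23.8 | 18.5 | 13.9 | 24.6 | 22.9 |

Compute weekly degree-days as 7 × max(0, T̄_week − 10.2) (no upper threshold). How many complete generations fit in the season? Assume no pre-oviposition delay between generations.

Weekly DD (7 × max(0, T̄ − 10.2)): 56.7, 114.8, 0.0, 62.3, 0.0, 25.2, 72.8, 60.9, 119.7, 56.0, 67.2, 49.0, 91.7, 51.8, 95.2, 58.1, 25.9, 100.8, 88.9.
Season total = 1197.0 DD.
Complete generations = ⌊1197.0 / 341⌋ = 3.

3 generations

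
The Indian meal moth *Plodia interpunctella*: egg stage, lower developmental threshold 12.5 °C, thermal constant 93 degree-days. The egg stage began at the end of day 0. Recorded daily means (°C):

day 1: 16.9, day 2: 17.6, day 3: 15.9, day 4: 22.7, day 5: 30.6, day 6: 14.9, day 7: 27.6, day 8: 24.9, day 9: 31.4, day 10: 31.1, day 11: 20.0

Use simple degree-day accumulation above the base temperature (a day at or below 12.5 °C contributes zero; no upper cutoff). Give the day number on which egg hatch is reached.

Daily DD above 12.5 °C: 4.4, 5.1, 3.4, 10.2, 18.1, 2.4, 15.1, 12.4, 18.9, 18.6, 7.5.
Cumulative: 4.4, 9.5, 12.9, 23.1, 41.2, 43.6, 58.7, 71.1, 90.0, 108.6, 116.1.
The total first reaches 93 DD on day 10.

day 10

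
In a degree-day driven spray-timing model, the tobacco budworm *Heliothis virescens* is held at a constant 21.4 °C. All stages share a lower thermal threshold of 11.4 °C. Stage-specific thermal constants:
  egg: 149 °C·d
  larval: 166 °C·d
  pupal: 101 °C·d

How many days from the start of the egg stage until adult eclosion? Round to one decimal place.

41.6 days

Daily accumulation at 21.4 °C = 21.4 − 11.4 = 10.0 DD/day.
Total K = 149 + 166 + 101 = 416 DD.
Total duration = 416 / 10.0 = 41.600 ≈ 41.6 days.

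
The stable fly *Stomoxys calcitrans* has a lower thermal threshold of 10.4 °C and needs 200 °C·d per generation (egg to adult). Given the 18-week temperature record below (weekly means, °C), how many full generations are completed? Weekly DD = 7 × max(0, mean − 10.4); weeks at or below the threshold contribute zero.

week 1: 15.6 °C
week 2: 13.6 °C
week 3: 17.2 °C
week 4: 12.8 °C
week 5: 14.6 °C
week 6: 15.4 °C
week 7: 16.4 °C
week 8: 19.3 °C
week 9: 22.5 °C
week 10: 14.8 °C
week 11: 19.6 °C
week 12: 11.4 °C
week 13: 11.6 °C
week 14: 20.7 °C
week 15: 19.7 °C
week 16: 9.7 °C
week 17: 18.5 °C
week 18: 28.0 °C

Weekly DD (7 × max(0, T̄ − 10.4)): 36.4, 22.4, 47.6, 16.8, 29.4, 35.0, 42.0, 62.3, 84.7, 30.8, 64.4, 7.0, 8.4, 72.1, 65.1, 0.0, 56.7, 123.2.
Season total = 804.3 DD.
Complete generations = ⌊804.3 / 200⌋ = 4.

4 generations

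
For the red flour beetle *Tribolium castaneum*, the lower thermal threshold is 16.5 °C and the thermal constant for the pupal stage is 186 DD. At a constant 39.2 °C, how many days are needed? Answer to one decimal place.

Daily accumulation = 39.2 − 16.5 = 22.7 DD/day.
Duration = 186 / 22.7 = 8.194 ≈ 8.2 days.

8.2 days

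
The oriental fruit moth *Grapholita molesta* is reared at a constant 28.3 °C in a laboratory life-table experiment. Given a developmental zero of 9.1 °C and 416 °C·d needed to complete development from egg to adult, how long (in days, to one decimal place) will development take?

21.7 days

Daily accumulation = 28.3 − 9.1 = 19.2 DD/day.
Duration = 416 / 19.2 = 21.667 ≈ 21.7 days.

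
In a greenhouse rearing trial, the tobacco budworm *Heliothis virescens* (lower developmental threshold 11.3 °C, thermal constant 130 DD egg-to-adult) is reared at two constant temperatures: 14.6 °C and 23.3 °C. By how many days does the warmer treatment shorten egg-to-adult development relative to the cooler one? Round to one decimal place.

28.6 days

At 14.6 °C: 130 / (14.6 − 11.3) = 130 / 3.3 = 39.394 d.
At 23.3 °C: 130 / (23.3 − 11.3) = 130 / 12.0 = 10.833 d.
Difference = |39.394 − 10.833| = 28.561 ≈ 28.6 days.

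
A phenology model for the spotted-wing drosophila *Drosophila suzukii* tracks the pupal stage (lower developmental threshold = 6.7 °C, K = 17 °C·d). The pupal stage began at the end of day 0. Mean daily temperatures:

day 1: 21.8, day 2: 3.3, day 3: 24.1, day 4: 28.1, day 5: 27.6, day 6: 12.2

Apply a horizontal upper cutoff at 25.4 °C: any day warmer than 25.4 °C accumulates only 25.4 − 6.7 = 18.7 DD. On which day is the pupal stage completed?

Daily DD above 6.7 °C (capped at 18.7): 15.1, 0.0, 17.4, 18.7, 18.7, 5.5.
Cumulative: 15.1, 15.1, 32.5, 51.2, 69.9, 75.4.
The total first reaches 17 DD on day 3.

day 3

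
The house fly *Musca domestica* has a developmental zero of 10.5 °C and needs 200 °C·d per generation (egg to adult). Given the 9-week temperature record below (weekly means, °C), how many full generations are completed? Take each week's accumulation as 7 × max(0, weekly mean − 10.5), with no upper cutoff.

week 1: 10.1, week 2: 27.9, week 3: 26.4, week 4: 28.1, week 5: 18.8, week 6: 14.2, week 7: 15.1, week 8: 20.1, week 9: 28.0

Weekly DD (7 × max(0, T̄ − 10.5)): 0.0, 121.8, 111.3, 123.2, 58.1, 25.9, 32.2, 67.2, 122.5.
Season total = 662.2 DD.
Complete generations = ⌊662.2 / 200⌋ = 3.

3 generations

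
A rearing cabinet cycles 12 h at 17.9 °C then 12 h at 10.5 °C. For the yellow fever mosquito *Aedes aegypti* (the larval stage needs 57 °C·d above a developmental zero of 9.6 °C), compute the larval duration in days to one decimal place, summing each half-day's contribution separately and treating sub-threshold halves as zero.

Day half: max(0, 17.9 − 9.6) × 0.5 = 8.3 × 0.5 = 4.15 DD.
Night half: max(0, 10.5 − 9.6) × 0.5 = 0.9 × 0.5 = 0.45 DD.
Per 24 h: 4.60 DD/day.
Duration = 57 / 4.60 = 12.391 ≈ 12.4 days.

12.4 days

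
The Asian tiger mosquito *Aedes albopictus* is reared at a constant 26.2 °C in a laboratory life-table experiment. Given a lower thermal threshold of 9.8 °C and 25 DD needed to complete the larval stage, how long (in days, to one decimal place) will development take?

1.5 days

Daily accumulation = 26.2 − 9.8 = 16.4 DD/day.
Duration = 25 / 16.4 = 1.524 ≈ 1.5 days.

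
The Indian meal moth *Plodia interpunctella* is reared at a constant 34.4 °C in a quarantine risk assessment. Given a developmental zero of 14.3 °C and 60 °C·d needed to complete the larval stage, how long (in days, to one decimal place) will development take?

Daily accumulation = 34.4 − 14.3 = 20.1 DD/day.
Duration = 60 / 20.1 = 2.985 ≈ 3.0 days.

3.0 days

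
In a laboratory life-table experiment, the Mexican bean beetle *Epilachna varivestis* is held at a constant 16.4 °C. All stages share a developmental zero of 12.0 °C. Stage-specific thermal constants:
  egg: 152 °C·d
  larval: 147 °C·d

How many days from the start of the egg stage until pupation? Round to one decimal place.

Daily accumulation at 16.4 °C = 16.4 − 12.0 = 4.4 DD/day.
Total K = 152 + 147 = 299 DD.
Total duration = 299 / 4.4 = 67.955 ≈ 68.0 days.

68.0 days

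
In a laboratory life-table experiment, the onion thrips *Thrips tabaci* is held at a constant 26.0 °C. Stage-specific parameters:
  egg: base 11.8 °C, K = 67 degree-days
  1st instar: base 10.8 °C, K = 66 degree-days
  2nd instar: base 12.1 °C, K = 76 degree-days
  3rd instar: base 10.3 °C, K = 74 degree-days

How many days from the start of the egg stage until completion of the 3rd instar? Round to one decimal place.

19.2 days

egg: 67 / (26.0 − 11.8) = 67 / 14.2 = 4.718 d.
1st instar: 66 / (26.0 − 10.8) = 66 / 15.2 = 4.342 d.
2nd instar: 76 / (26.0 − 12.1) = 76 / 13.9 = 5.468 d.
3rd instar: 74 / (26.0 − 10.3) = 74 / 15.7 = 4.713 d.
Sum = 19.241 ≈ 19.2 days.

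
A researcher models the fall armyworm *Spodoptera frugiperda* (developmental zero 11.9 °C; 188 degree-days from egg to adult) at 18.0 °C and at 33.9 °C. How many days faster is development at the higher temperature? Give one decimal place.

At 18.0 °C: 188 / (18.0 − 11.9) = 188 / 6.1 = 30.820 d.
At 33.9 °C: 188 / (33.9 − 11.9) = 188 / 22.0 = 8.545 d.
Difference = |30.820 − 8.545| = 22.274 ≈ 22.3 days.

22.3 days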